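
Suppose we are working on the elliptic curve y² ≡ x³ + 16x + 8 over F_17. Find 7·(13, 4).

(13, 13)

Write Q = (13, 4).
Double-and-add on 7 = (111)₂. Start with Q = (13, 4) for the leading 1-bit.
double: tangent at (13, 4): λ = (3·13² + 16)/(2·4) ≡ 13/8. 8⁻¹ ≡ 15 (mod 17) since 8·15 = 120 ≡ 1, so λ ≡ 13·15 ≡ 8.
  x = λ² - 13 - 13 = 64 - 26 ≡ 4; y = λ·(13 - 4) - 4 ≡ 0. → (4, 0)
add Q: (4, 0) + (13, 4). λ = (4 - 0)/(13 - 4) ≡ 4/9 mod 17. 9⁻¹ ≡ 2 (mod 17) since 9·2 = 18 ≡ 1, so λ ≡ 8.
  x = λ² - 4 - 13 = 64 - 17 ≡ 13; y = λ·(4 - 13) - 0 ≡ 13. → (13, 13)
double: tangent at (13, 13): λ = (3·13² + 16)/(2·13) ≡ 13/9. 9⁻¹ ≡ 2 (mod 17), so λ ≡ 13·2 ≡ 9.
  x = λ² - 13 - 13 = 81 - 26 ≡ 4; y = λ·(13 - 4) - 13 ≡ 0. → (4, 0)
add Q: (4, 0) + (13, 4). λ = (4 - 0)/(13 - 4) ≡ 4/9 mod 17. 9⁻¹ ≡ 2 (mod 17), so λ ≡ 8.
  x = λ² - 4 - 13 = 64 - 17 ≡ 13; y = λ·(4 - 13) - 0 ≡ 13. → (13, 13)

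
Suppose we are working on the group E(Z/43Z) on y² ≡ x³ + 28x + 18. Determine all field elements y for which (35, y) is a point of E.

20, 23

x³ + 28x + 18 = 43873 ≡ 13 (mod 43).
Square roots of 13 mod 43: 20 and 23 (since 20² = 400 ≡ 13).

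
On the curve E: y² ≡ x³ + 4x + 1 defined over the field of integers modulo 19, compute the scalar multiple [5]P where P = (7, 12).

Repeated addition: build up to 5P.
2P: tangent at (7, 12): λ = (3·7² + 4)/(2·12) ≡ 18/5. 5⁻¹ ≡ 4 (mod 19), so λ ≡ 18·4 ≡ 15.
  x = λ² - 7 - 7 = 225 - 14 ≡ 2; y = λ·(7 - 2) - 12 ≡ 6. → (2, 6)
3P: (2, 6) + (7, 12). λ = (12 - 6)/(7 - 2) ≡ 6/5 mod 19. 5⁻¹ ≡ 4 (mod 19), so λ ≡ 5.
  x = λ² - 2 - 7 = 25 - 9 ≡ 16; y = λ·(2 - 16) - 6 ≡ 0. → (16, 0)
4P: (16, 0) + (7, 12). λ = (12 - 0)/(7 - 16) ≡ 12/10 mod 19. 10⁻¹ ≡ 2 (mod 19), so λ ≡ 5.
  x = λ² - 16 - 7 = 25 - 23 ≡ 2; y = λ·(16 - 2) - 0 ≡ 13. → (2, 13)
5P: (2, 13) + (7, 12). λ = (12 - 13)/(7 - 2) ≡ 18/5 mod 19. 5⁻¹ ≡ 4 (mod 19) since 5·4 = 20 ≡ 1, so λ ≡ 15.
  x = λ² - 2 - 7 = 225 - 9 ≡ 7; y = λ·(2 - 7) - 13 ≡ 7. → (7, 7)

(7, 7)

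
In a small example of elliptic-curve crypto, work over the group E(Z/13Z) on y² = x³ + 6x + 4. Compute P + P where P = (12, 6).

(5, 9)

tangent at (12, 6): λ = (3·12² + 6)/(2·6) ≡ 9/12. 12⁻¹ ≡ 12 (mod 13) since 12·12 = 144 ≡ 1, so λ ≡ 9·12 ≡ 4.
  x = λ² - 12 - 12 = 16 - 24 ≡ 5; y = λ·(12 - 5) - 6 ≡ 9. → (5, 9)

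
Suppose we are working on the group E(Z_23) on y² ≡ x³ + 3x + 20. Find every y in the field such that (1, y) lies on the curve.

x³ + 3x + 20 = 24 ≡ 1 (mod 23).
Square roots of 1 mod 23: 1 and 22 (since 1² = 1 ≡ 1).

1, 22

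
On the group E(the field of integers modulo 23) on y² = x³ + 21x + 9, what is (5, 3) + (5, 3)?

(16, 5)

tangent at (5, 3): λ = (3·5² + 21)/(2·3) ≡ 4/6. 6⁻¹ ≡ 4 (mod 23), so λ ≡ 4·4 ≡ 16.
  x = λ² - 5 - 5 = 256 - 10 ≡ 16; y = λ·(5 - 16) - 3 ≡ 5. → (16, 5)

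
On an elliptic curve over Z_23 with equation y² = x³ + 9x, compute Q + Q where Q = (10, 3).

(16, 10)

tangent at (10, 3): λ = (3·10² + 9)/(2·3) ≡ 10/6. 6⁻¹ ≡ 4 (mod 23), so λ ≡ 10·4 ≡ 17.
  x = λ² - 10 - 10 = 289 - 20 ≡ 16; y = λ·(10 - 16) - 3 ≡ 10. → (16, 10)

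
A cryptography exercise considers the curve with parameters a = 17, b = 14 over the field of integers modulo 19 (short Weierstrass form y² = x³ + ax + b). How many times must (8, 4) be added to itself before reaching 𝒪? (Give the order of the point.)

2P: tangent at (8, 4): λ = (3·8² + 17)/(2·4) ≡ 0/8. 8⁻¹ ≡ 12 (mod 19) since 8·12 = 96 ≡ 1, so λ ≡ 0·12 ≡ 0.
  x = λ² - 8 - 8 = 0 - 16 ≡ 3; y = λ·(8 - 3) - 4 ≡ 15. → (3, 15)
3P: (3, 15) + (8, 4). λ = (4 - 15)/(8 - 3) ≡ 8/5 mod 19. 5⁻¹ ≡ 4 (mod 19) since 5·4 = 20 ≡ 1, so λ ≡ 13.
  x = λ² - 3 - 8 = 169 - 11 ≡ 6; y = λ·(3 - 6) - 15 ≡ 3. → (6, 3)
4P: (6, 3) + (8, 4). λ = (4 - 3)/(8 - 6) ≡ 1/2 mod 19. 2⁻¹ ≡ 10 (mod 19) since 2·10 = 20 ≡ 1, so λ ≡ 10.
  x = λ² - 6 - 8 = 100 - 14 ≡ 10; y = λ·(6 - 10) - 3 ≡ 14. → (10, 14)
5P: (10, 14) + (8, 4). λ = (4 - 14)/(8 - 10) ≡ 9/17 mod 19. 17⁻¹ ≡ 9 (mod 19), so λ ≡ 5.
  x = λ² - 10 - 8 = 25 - 18 ≡ 7; y = λ·(10 - 7) - 14 ≡ 1. → (7, 1)
6P: (7, 1) + (8, 4). λ = (4 - 1)/(8 - 7) ≡ 3/1 mod 19. 1⁻¹ ≡ 1 (mod 19), so λ ≡ 3.
  x = λ² - 7 - 8 = 9 - 15 ≡ 13; y = λ·(7 - 13) - 1 ≡ 0. → (13, 0)
7P: (13, 0) + (8, 4). λ = (4 - 0)/(8 - 13) ≡ 4/14 mod 19. 14⁻¹ ≡ 15 (mod 19), so λ ≡ 3.
  x = λ² - 13 - 8 = 9 - 21 ≡ 7; y = λ·(13 - 7) - 0 ≡ 18. → (7, 18)
8P: (7, 18) + (8, 4). λ = (4 - 18)/(8 - 7) ≡ 5/1 mod 19. 1⁻¹ ≡ 1 (mod 19), so λ ≡ 5.
  x = λ² - 7 - 8 = 25 - 15 ≡ 10; y = λ·(7 - 10) - 18 ≡ 5. → (10, 5)
9P: (10, 5) + (8, 4). λ = (4 - 5)/(8 - 10) ≡ 18/17 mod 19. 17⁻¹ ≡ 9 (mod 19), so λ ≡ 10.
  x = λ² - 10 - 8 = 100 - 18 ≡ 6; y = λ·(10 - 6) - 5 ≡ 16. → (6, 16)
10P: (6, 16) + (8, 4). λ = (4 - 16)/(8 - 6) ≡ 7/2 mod 19. 2⁻¹ ≡ 10 (mod 19), so λ ≡ 13.
  x = λ² - 6 - 8 = 169 - 14 ≡ 3; y = λ·(6 - 3) - 16 ≡ 4. → (3, 4)
11P: (3, 4) + (8, 4). λ = (4 - 4)/(8 - 3) ≡ 0/5 mod 19. 5⁻¹ ≡ 4 (mod 19), so λ ≡ 0.
  x = λ² - 3 - 8 = 0 - 11 ≡ 8; y = λ·(3 - 8) - 4 ≡ 15. → (8, 15)
12P: (8, 15) + (8, 4): same x and y₁ ≡ -y₂, so the sum is 𝒪.
12P = 𝒪, so the order is 12.

12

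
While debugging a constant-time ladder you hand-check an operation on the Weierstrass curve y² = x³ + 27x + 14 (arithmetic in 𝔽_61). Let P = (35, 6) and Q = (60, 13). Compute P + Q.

(14, 56)

(35, 6) + (60, 13). λ = (13 - 6)/(60 - 35) ≡ 7/25 mod 61. 25⁻¹ ≡ 22 (mod 61), so λ ≡ 32.
  x = λ² - 35 - 60 = 1024 - 95 ≡ 14; y = λ·(35 - 14) - 6 ≡ 56. → (14, 56)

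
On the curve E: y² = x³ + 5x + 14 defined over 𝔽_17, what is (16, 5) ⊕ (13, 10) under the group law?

(16, 5) + (13, 10). λ = (10 - 5)/(13 - 16) ≡ 5/14 mod 17. 14⁻¹ ≡ 11 (mod 17) since 14·11 = 154 ≡ 1, so λ ≡ 4.
  x = λ² - 16 - 13 = 16 - 29 ≡ 4; y = λ·(16 - 4) - 5 ≡ 9. → (4, 9)

(4, 9)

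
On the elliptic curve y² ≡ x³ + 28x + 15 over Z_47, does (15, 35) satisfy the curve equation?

yes

y² = 35² ≡ 3; x³ + 28x + 15 = 3810 ≡ 3 (mod 47). 3 = 3.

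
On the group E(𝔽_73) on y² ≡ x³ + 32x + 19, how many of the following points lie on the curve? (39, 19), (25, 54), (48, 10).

1

(39, 19): 19² ≡ 69, rhs ≡ 69 → on.
(25, 54): 54² ≡ 69, rhs ≡ 19 → off.
(48, 10): 10² ≡ 27, rhs ≡ 19 → off.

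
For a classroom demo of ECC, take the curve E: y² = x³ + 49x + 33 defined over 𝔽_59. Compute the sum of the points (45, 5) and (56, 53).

(18, 27)

(45, 5) + (56, 53). λ = (53 - 5)/(56 - 45) ≡ 48/11 mod 59. 11⁻¹ ≡ 43 (mod 59), so λ ≡ 58.
  x = λ² - 45 - 56 = 3364 - 101 ≡ 18; y = λ·(45 - 18) - 5 ≡ 27. → (18, 27)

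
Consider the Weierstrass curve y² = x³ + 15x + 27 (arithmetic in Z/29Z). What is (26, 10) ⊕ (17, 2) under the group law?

(26, 10) + (17, 2). λ = (2 - 10)/(17 - 26) ≡ 21/20 mod 29. 20⁻¹ ≡ 16 (mod 29), so λ ≡ 17.
  x = λ² - 26 - 17 = 289 - 43 ≡ 14; y = λ·(26 - 14) - 10 ≡ 20. → (14, 20)

(14, 20)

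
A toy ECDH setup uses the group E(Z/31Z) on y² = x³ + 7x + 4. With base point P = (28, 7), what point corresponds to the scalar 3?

Repeated addition: build up to 3P.
2P: tangent at (28, 7): λ = (3·28² + 7)/(2·7) ≡ 3/14. 14⁻¹ ≡ 20 (mod 31) since 14·20 = 280 ≡ 1, so λ ≡ 3·20 ≡ 29.
  x = λ² - 28 - 28 = 841 - 56 ≡ 10; y = λ·(28 - 10) - 7 ≡ 19. → (10, 19)
3P: (10, 19) + (28, 7). λ = (7 - 19)/(28 - 10) ≡ 19/18 mod 31. 18⁻¹ ≡ 19 (mod 31), so λ ≡ 20.
  x = λ² - 10 - 28 = 400 - 38 ≡ 21; y = λ·(10 - 21) - 19 ≡ 9. → (21, 9)

(21, 9)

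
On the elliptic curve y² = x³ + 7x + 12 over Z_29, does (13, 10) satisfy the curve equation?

no

y² = 10² ≡ 13; x³ + 7x + 12 = 2300 ≡ 9 (mod 29). 13 ≠ 9.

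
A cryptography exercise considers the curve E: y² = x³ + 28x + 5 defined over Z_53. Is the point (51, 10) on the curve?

y² = 10² ≡ 47; x³ + 28x + 5 = 134084 ≡ 47 (mod 53). 47 = 47.

yes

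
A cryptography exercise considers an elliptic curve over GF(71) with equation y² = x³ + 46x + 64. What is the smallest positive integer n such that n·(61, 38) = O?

2P: tangent at (61, 38): λ = (3·61² + 46)/(2·38) ≡ 62/5. 5⁻¹ ≡ 57 (mod 71) since 5·57 = 285 ≡ 1, so λ ≡ 62·57 ≡ 55.
  x = λ² - 61 - 61 = 3025 - 122 ≡ 63; y = λ·(61 - 63) - 38 ≡ 65. → (63, 65)
3P: (63, 65) + (61, 38). λ = (38 - 65)/(61 - 63) ≡ 44/69 mod 71. 69⁻¹ ≡ 35 (mod 71), so λ ≡ 49.
  x = λ² - 63 - 61 = 2401 - 124 ≡ 5; y = λ·(63 - 5) - 65 ≡ 8. → (5, 8)
4P: (5, 8) + (61, 38). λ = (38 - 8)/(61 - 5) ≡ 30/56 mod 71. 56⁻¹ ≡ 52 (mod 71) since 56·52 = 2912 ≡ 1, so λ ≡ 69.
  x = λ² - 5 - 61 = 4761 - 66 ≡ 9; y = λ·(5 - 9) - 8 ≡ 0. → (9, 0)
5P: (9, 0) + (61, 38). λ = (38 - 0)/(61 - 9) ≡ 38/52 mod 71. 52⁻¹ ≡ 56 (mod 71), so λ ≡ 69.
  x = λ² - 9 - 61 = 4761 - 70 ≡ 5; y = λ·(9 - 5) - 0 ≡ 63. → (5, 63)
6P: (5, 63) + (61, 38). λ = (38 - 63)/(61 - 5) ≡ 46/56 mod 71. 56⁻¹ ≡ 52 (mod 71) since 56·52 = 2912 ≡ 1, so λ ≡ 49.
  x = λ² - 5 - 61 = 2401 - 66 ≡ 63; y = λ·(5 - 63) - 63 ≡ 6. → (63, 6)
7P: (63, 6) + (61, 38). λ = (38 - 6)/(61 - 63) ≡ 32/69 mod 71. 69⁻¹ ≡ 35 (mod 71), so λ ≡ 55.
  x = λ² - 63 - 61 = 3025 - 124 ≡ 61; y = λ·(63 - 61) - 6 ≡ 33. → (61, 33)
8P: (61, 33) + (61, 38): same x and y₁ ≡ -y₂, so the sum is O.
8P = O, so the order is 8.

8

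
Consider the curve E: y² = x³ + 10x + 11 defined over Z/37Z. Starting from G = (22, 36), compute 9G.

(14, 3)

Repeated addition: build up to 9G.
2G: tangent at (22, 36): λ = (3·22² + 10)/(2·36) ≡ 19/35. 35⁻¹ ≡ 18 (mod 37) since 35·18 = 630 ≡ 1, so λ ≡ 19·18 ≡ 9.
  x = λ² - 22 - 22 = 81 - 44 ≡ 0; y = λ·(22 - 0) - 36 ≡ 14. → (0, 14)
3G: (0, 14) + (22, 36). λ = (36 - 14)/(22 - 0) ≡ 22/22 mod 37. 22⁻¹ ≡ 32 (mod 37) since 22·32 = 704 ≡ 1, so λ ≡ 1.
  x = λ² - 0 - 22 = 1 - 22 ≡ 16; y = λ·(0 - 16) - 14 ≡ 7. → (16, 7)
4G: (16, 7) + (22, 36). λ = (36 - 7)/(22 - 16) ≡ 29/6 mod 37. 6⁻¹ ≡ 31 (mod 37), so λ ≡ 11.
  x = λ² - 16 - 22 = 121 - 38 ≡ 9; y = λ·(16 - 9) - 7 ≡ 33. → (9, 33)
5G: (9, 33) + (22, 36). λ = (36 - 33)/(22 - 9) ≡ 3/13 mod 37. 13⁻¹ ≡ 20 (mod 37), so λ ≡ 23.
  x = λ² - 9 - 22 = 529 - 31 ≡ 17; y = λ·(9 - 17) - 33 ≡ 5. → (17, 5)
6G: (17, 5) + (22, 36). λ = (36 - 5)/(22 - 17) ≡ 31/5 mod 37. 5⁻¹ ≡ 15 (mod 37), so λ ≡ 21.
  x = λ² - 17 - 22 = 441 - 39 ≡ 32; y = λ·(17 - 32) - 5 ≡ 13. → (32, 13)
7G: (32, 13) + (22, 36). λ = (36 - 13)/(22 - 32) ≡ 23/27 mod 37. 27⁻¹ ≡ 11 (mod 37), so λ ≡ 31.
  x = λ² - 32 - 22 = 961 - 54 ≡ 19; y = λ·(32 - 19) - 13 ≡ 20. → (19, 20)
8G: (19, 20) + (22, 36). λ = (36 - 20)/(22 - 19) ≡ 16/3 mod 37. 3⁻¹ ≡ 25 (mod 37), so λ ≡ 30.
  x = λ² - 19 - 22 = 900 - 41 ≡ 8; y = λ·(19 - 8) - 20 ≡ 14. → (8, 14)
9G: (8, 14) + (22, 36). λ = (36 - 14)/(22 - 8) ≡ 22/14 mod 37. 14⁻¹ ≡ 8 (mod 37), so λ ≡ 28.
  x = λ² - 8 - 22 = 784 - 30 ≡ 14; y = λ·(8 - 14) - 14 ≡ 3. → (14, 3)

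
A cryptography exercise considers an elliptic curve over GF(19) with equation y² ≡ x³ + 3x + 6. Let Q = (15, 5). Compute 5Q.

Double-and-add on 5 = (101)₂. Start with Q = (15, 5) for the leading 1-bit.
double: tangent at (15, 5): λ = (3·15² + 3)/(2·5) ≡ 13/10. 10⁻¹ ≡ 2 (mod 19) since 10·2 = 20 ≡ 1, so λ ≡ 13·2 ≡ 7.
  x = λ² - 15 - 15 = 49 - 30 ≡ 0; y = λ·(15 - 0) - 5 ≡ 5. → (0, 5)
double: tangent at (0, 5): λ = (3·0² + 3)/(2·5) ≡ 3/10. 10⁻¹ ≡ 2 (mod 19), so λ ≡ 3·2 ≡ 6.
  x = λ² - 0 - 0 = 36 - 0 ≡ 17; y = λ·(0 - 17) - 5 ≡ 7. → (17, 7)
add Q: (17, 7) + (15, 5). λ = (5 - 7)/(15 - 17) ≡ 17/17 mod 19. 17⁻¹ ≡ 9 (mod 19) since 17·9 = 153 ≡ 1, so λ ≡ 1.
  x = λ² - 17 - 15 = 1 - 32 ≡ 7; y = λ·(17 - 7) - 7 ≡ 3. → (7, 3)

(7, 3)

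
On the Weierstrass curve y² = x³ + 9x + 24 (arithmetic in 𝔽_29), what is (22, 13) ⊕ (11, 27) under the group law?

(12, 27)

(22, 13) + (11, 27). λ = (27 - 13)/(11 - 22) ≡ 14/18 mod 29. 18⁻¹ ≡ 21 (mod 29), so λ ≡ 4.
  x = λ² - 22 - 11 = 16 - 33 ≡ 12; y = λ·(22 - 12) - 13 ≡ 27. → (12, 27)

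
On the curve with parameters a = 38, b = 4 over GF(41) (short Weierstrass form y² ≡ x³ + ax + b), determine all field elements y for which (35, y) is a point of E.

x³ + 38x + 4 = 44209 ≡ 11 (mod 41).
11 is a non-residue mod 41; no y exists.

none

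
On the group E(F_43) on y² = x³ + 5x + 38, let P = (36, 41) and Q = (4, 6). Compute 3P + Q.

First 3P:
Repeated addition: build up to 3P.
2P: tangent at (36, 41): λ = (3·36² + 5)/(2·41) ≡ 23/39. 39⁻¹ ≡ 32 (mod 43), so λ ≡ 23·32 ≡ 5.
  x = λ² - 36 - 36 = 25 - 72 ≡ 39; y = λ·(36 - 39) - 41 ≡ 30. → (39, 30)
3P: (39, 30) + (36, 41). λ = (41 - 30)/(36 - 39) ≡ 11/40 mod 43. 40⁻¹ ≡ 14 (mod 43) since 40·14 = 560 ≡ 1, so λ ≡ 25.
  x = λ² - 39 - 36 = 625 - 75 ≡ 34; y = λ·(39 - 34) - 30 ≡ 9. → (34, 9)
3P = (34, 9).
Finally 3P + Q:
(34, 9) + (4, 6). λ = (6 - 9)/(4 - 34) ≡ 40/13 mod 43. 13⁻¹ ≡ 10 (mod 43), so λ ≡ 13.
  x = λ² - 34 - 4 = 169 - 38 ≡ 2; y = λ·(34 - 2) - 9 ≡ 20. → (2, 20)

(2, 20)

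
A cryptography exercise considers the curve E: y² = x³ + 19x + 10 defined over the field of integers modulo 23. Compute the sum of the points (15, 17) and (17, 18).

(15, 17) + (17, 18). λ = (18 - 17)/(17 - 15) ≡ 1/2 mod 23. 2⁻¹ ≡ 12 (mod 23), so λ ≡ 12.
  x = λ² - 15 - 17 = 144 - 32 ≡ 20; y = λ·(15 - 20) - 17 ≡ 15. → (20, 15)

(20, 15)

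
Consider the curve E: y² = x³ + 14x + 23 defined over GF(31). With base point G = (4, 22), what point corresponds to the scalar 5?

(14, 7)

Repeated addition: build up to 5G.
2G: tangent at (4, 22): λ = (3·4² + 14)/(2·22) ≡ 0/13. 13⁻¹ ≡ 12 (mod 31), so λ ≡ 0·12 ≡ 0.
  x = λ² - 4 - 4 = 0 - 8 ≡ 23; y = λ·(4 - 23) - 22 ≡ 9. → (23, 9)
3G: (23, 9) + (4, 22). λ = (22 - 9)/(4 - 23) ≡ 13/12 mod 31. 12⁻¹ ≡ 13 (mod 31) since 12·13 = 156 ≡ 1, so λ ≡ 14.
  x = λ² - 23 - 4 = 196 - 27 ≡ 14; y = λ·(23 - 14) - 9 ≡ 24. → (14, 24)
4G: (14, 24) + (4, 22). λ = (22 - 24)/(4 - 14) ≡ 29/21 mod 31. 21⁻¹ ≡ 3 (mod 31), so λ ≡ 25.
  x = λ² - 14 - 4 = 625 - 18 ≡ 18; y = λ·(14 - 18) - 24 ≡ 0. → (18, 0)
5G: (18, 0) + (4, 22). λ = (22 - 0)/(4 - 18) ≡ 22/17 mod 31. 17⁻¹ ≡ 11 (mod 31), so λ ≡ 25.
  x = λ² - 18 - 4 = 625 - 22 ≡ 14; y = λ·(18 - 14) - 0 ≡ 7. → (14, 7)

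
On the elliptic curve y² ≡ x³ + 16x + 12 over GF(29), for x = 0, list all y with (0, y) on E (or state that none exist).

none

x³ + 16x + 12 = 12 ≡ 12 (mod 29).
12 is a non-residue mod 29; no y exists.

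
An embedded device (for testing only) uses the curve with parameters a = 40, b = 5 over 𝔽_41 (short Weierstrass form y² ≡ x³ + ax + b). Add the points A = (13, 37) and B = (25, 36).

(5, 17)

(13, 37) + (25, 36). λ = (36 - 37)/(25 - 13) ≡ 40/12 mod 41. 12⁻¹ ≡ 24 (mod 41) since 12·24 = 288 ≡ 1, so λ ≡ 17.
  x = λ² - 13 - 25 = 289 - 38 ≡ 5; y = λ·(13 - 5) - 37 ≡ 17. → (5, 17)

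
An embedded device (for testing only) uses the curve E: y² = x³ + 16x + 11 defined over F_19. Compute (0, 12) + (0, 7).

O

The two points share x = 0 and their y-coordinates satisfy 12 + 7 ≡ 0 (mod 19), so they are inverses. Their sum is O.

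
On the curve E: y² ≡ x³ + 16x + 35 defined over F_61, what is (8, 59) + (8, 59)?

tangent at (8, 59): λ = (3·8² + 16)/(2·59) ≡ 25/57. 57⁻¹ ≡ 15 (mod 61) since 57·15 = 855 ≡ 1, so λ ≡ 25·15 ≡ 9.
  x = λ² - 8 - 8 = 81 - 16 ≡ 4; y = λ·(8 - 4) - 59 ≡ 38. → (4, 38)

(4, 38)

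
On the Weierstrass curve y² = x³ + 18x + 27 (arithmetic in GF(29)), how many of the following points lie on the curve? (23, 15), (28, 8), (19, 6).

(23, 15): 15² ≡ 22, rhs ≡ 22 → on.
(28, 8): 8² ≡ 6, rhs ≡ 8 → off.
(19, 6): 6² ≡ 7, rhs ≡ 7 → on.

2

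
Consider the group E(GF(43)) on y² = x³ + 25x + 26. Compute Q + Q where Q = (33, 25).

(30, 16)

tangent at (33, 25): λ = (3·33² + 25)/(2·25) ≡ 24/7. 7⁻¹ ≡ 37 (mod 43) since 7·37 = 259 ≡ 1, so λ ≡ 24·37 ≡ 28.
  x = λ² - 33 - 33 = 784 - 66 ≡ 30; y = λ·(33 - 30) - 25 ≡ 16. → (30, 16)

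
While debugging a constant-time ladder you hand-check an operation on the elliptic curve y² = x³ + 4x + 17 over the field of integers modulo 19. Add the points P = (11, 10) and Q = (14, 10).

(11, 10) + (14, 10). λ = (10 - 10)/(14 - 11) ≡ 0/3 mod 19. 3⁻¹ ≡ 13 (mod 19), so λ ≡ 0.
  x = λ² - 11 - 14 = 0 - 25 ≡ 13; y = λ·(11 - 13) - 10 ≡ 9. → (13, 9)

(13, 9)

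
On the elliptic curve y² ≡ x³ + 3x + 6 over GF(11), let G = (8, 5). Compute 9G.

(5, 5)

Double-and-add on 9 = (1001)₂. Start with G = (8, 5) for the leading 1-bit.
double: tangent at (8, 5): λ = (3·8² + 3)/(2·5) ≡ 8/10. 10⁻¹ ≡ 10 (mod 11) since 10·10 = 100 ≡ 1, so λ ≡ 8·10 ≡ 3.
  x = λ² - 8 - 8 = 9 - 16 ≡ 4; y = λ·(8 - 4) - 5 ≡ 7. → (4, 7)
double: tangent at (4, 7): λ = (3·4² + 3)/(2·7) ≡ 7/3. 3⁻¹ ≡ 4 (mod 11) since 3·4 = 12 ≡ 1, so λ ≡ 7·4 ≡ 6.
  x = λ² - 4 - 4 = 36 - 8 ≡ 6; y = λ·(4 - 6) - 7 ≡ 3. → (6, 3)
double: tangent at (6, 3): λ = (3·6² + 3)/(2·3) ≡ 1/6. 6⁻¹ ≡ 2 (mod 11), so λ ≡ 1·2 ≡ 2.
  x = λ² - 6 - 6 = 4 - 12 ≡ 3; y = λ·(6 - 3) - 3 ≡ 3. → (3, 3)
add G: (3, 3) + (8, 5). λ = (5 - 3)/(8 - 3) ≡ 2/5 mod 11. 5⁻¹ ≡ 9 (mod 11) since 5·9 = 45 ≡ 1, so λ ≡ 7.
  x = λ² - 3 - 8 = 49 - 11 ≡ 5; y = λ·(3 - 5) - 3 ≡ 5. → (5, 5)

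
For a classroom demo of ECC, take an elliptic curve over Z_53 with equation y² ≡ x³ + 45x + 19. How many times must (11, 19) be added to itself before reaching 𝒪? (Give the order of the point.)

6

2P: tangent at (11, 19): λ = (3·11² + 45)/(2·19) ≡ 37/38. 38⁻¹ ≡ 7 (mod 53) since 38·7 = 266 ≡ 1, so λ ≡ 37·7 ≡ 47.
  x = λ² - 11 - 11 = 2209 - 22 ≡ 14; y = λ·(11 - 14) - 19 ≡ 52. → (14, 52)
3P: (14, 52) + (11, 19). λ = (19 - 52)/(11 - 14) ≡ 20/50 mod 53. 50⁻¹ ≡ 35 (mod 53) since 50·35 = 1750 ≡ 1, so λ ≡ 11.
  x = λ² - 14 - 11 = 121 - 25 ≡ 43; y = λ·(14 - 43) - 52 ≡ 0. → (43, 0)
4P: (43, 0) + (11, 19). λ = (19 - 0)/(11 - 43) ≡ 19/21 mod 53. 21⁻¹ ≡ 48 (mod 53), so λ ≡ 11.
  x = λ² - 43 - 11 = 121 - 54 ≡ 14; y = λ·(43 - 14) - 0 ≡ 1. → (14, 1)
5P: (14, 1) + (11, 19). λ = (19 - 1)/(11 - 14) ≡ 18/50 mod 53. 50⁻¹ ≡ 35 (mod 53), so λ ≡ 47.
  x = λ² - 14 - 11 = 2209 - 25 ≡ 11; y = λ·(14 - 11) - 1 ≡ 34. → (11, 34)
6P: (11, 34) + (11, 19): same x and y₁ ≡ -y₂, so the sum is 𝒪.
6P = 𝒪, so the order is 6.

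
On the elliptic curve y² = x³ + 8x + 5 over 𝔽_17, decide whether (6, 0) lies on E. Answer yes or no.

no

y² = 0² ≡ 0; x³ + 8x + 5 = 269 ≡ 14 (mod 17). 0 ≠ 14.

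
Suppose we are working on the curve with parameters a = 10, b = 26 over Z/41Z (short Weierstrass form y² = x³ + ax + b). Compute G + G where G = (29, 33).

tangent at (29, 33): λ = (3·29² + 10)/(2·33) ≡ 32/25. 25⁻¹ ≡ 23 (mod 41) since 25·23 = 575 ≡ 1, so λ ≡ 32·23 ≡ 39.
  x = λ² - 29 - 29 = 1521 - 58 ≡ 28; y = λ·(29 - 28) - 33 ≡ 6. → (28, 6)

(28, 6)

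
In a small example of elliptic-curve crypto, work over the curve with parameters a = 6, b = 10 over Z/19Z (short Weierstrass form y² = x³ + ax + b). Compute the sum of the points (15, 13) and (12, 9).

(17, 16)

(15, 13) + (12, 9). λ = (9 - 13)/(12 - 15) ≡ 15/16 mod 19. 16⁻¹ ≡ 6 (mod 19), so λ ≡ 14.
  x = λ² - 15 - 12 = 196 - 27 ≡ 17; y = λ·(15 - 17) - 13 ≡ 16. → (17, 16)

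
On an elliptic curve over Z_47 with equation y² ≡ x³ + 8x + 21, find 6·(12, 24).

(12, 23)

Write Q = (12, 24).
Double-and-add on 6 = (110)₂. Start with Q = (12, 24) for the leading 1-bit.
double: tangent at (12, 24): λ = (3·12² + 8)/(2·24) ≡ 17/1. 1⁻¹ ≡ 1 (mod 47) since 1·1 = 1 ≡ 1, so λ ≡ 17·1 ≡ 17.
  x = λ² - 12 - 12 = 289 - 24 ≡ 30; y = λ·(12 - 30) - 24 ≡ 46. → (30, 46)
add Q: (30, 46) + (12, 24). λ = (24 - 46)/(12 - 30) ≡ 25/29 mod 47. 29⁻¹ ≡ 13 (mod 47), so λ ≡ 43.
  x = λ² - 30 - 12 = 1849 - 42 ≡ 21; y = λ·(30 - 21) - 46 ≡ 12. → (21, 12)
double: tangent at (21, 12): λ = (3·21² + 8)/(2·12) ≡ 15/24. 24⁻¹ ≡ 2 (mod 47), so λ ≡ 15·2 ≡ 30.
  x = λ² - 21 - 21 = 900 - 42 ≡ 12; y = λ·(21 - 12) - 12 ≡ 23. → (12, 23)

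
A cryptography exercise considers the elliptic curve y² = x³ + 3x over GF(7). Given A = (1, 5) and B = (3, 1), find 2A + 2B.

O

First 2A:
Repeated addition: build up to 2A.
2A: tangent at (1, 5): λ = (3·1² + 3)/(2·5) ≡ 6/3. 3⁻¹ ≡ 5 (mod 7) since 3·5 = 15 ≡ 1, so λ ≡ 6·5 ≡ 2.
  x = λ² - 1 - 1 = 4 - 2 ≡ 2; y = λ·(1 - 2) - 5 ≡ 0. → (2, 0)
2A = (2, 0).
Next 2B:
Repeated addition: build up to 2B.
2B: tangent at (3, 1): λ = (3·3² + 3)/(2·1) ≡ 2/2. 2⁻¹ ≡ 4 (mod 7) since 2·4 = 8 ≡ 1, so λ ≡ 2·4 ≡ 1.
  x = λ² - 3 - 3 = 1 - 6 ≡ 2; y = λ·(3 - 2) - 1 ≡ 0. → (2, 0)
2B = (2, 0).
Finally 2A + 2B:
(2, 0) + (2, 0): same x and y₁ ≡ -y₂, so the sum is the point at infinity.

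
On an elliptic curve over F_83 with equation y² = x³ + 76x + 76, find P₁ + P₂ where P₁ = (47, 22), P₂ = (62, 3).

(47, 22) + (62, 3). λ = (3 - 22)/(62 - 47) ≡ 64/15 mod 83. 15⁻¹ ≡ 72 (mod 83) since 15·72 = 1080 ≡ 1, so λ ≡ 43.
  x = λ² - 47 - 62 = 1849 - 109 ≡ 80; y = λ·(47 - 80) - 22 ≡ 53. → (80, 53)

(80, 53)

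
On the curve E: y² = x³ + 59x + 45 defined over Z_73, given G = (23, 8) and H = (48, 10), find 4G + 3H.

(23, 65)

First 4G:
Repeated addition: build up to 4G.
2G: tangent at (23, 8): λ = (3·23² + 59)/(2·8) ≡ 40/16. 16⁻¹ ≡ 32 (mod 73), so λ ≡ 40·32 ≡ 39.
  x = λ² - 23 - 23 = 1521 - 46 ≡ 15; y = λ·(23 - 15) - 8 ≡ 12. → (15, 12)
3G: (15, 12) + (23, 8). λ = (8 - 12)/(23 - 15) ≡ 69/8 mod 73. 8⁻¹ ≡ 64 (mod 73), so λ ≡ 36.
  x = λ² - 15 - 23 = 1296 - 38 ≡ 17; y = λ·(15 - 17) - 12 ≡ 62. → (17, 62)
4G: (17, 62) + (23, 8). λ = (8 - 62)/(23 - 17) ≡ 19/6 mod 73. 6⁻¹ ≡ 61 (mod 73), so λ ≡ 64.
  x = λ² - 17 - 23 = 4096 - 40 ≡ 41; y = λ·(17 - 41) - 62 ≡ 8. → (41, 8)
4G = (41, 8).
Next 3H:
Repeated addition: build up to 3H.
2H: tangent at (48, 10): λ = (3·48² + 59)/(2·10) ≡ 36/20. 20⁻¹ ≡ 11 (mod 73), so λ ≡ 36·11 ≡ 31.
  x = λ² - 48 - 48 = 961 - 96 ≡ 62; y = λ·(48 - 62) - 10 ≡ 67. → (62, 67)
3H: (62, 67) + (48, 10). λ = (10 - 67)/(48 - 62) ≡ 16/59 mod 73. 59⁻¹ ≡ 26 (mod 73) since 59·26 = 1534 ≡ 1, so λ ≡ 51.
  x = λ² - 62 - 48 = 2601 - 110 ≡ 9; y = λ·(62 - 9) - 67 ≡ 8. → (9, 8)
3H = (9, 8).
Finally 4G + 3H:
(41, 8) + (9, 8). λ = (8 - 8)/(9 - 41) ≡ 0/41 mod 73. 41⁻¹ ≡ 57 (mod 73), so λ ≡ 0.
  x = λ² - 41 - 9 = 0 - 50 ≡ 23; y = λ·(41 - 23) - 8 ≡ 65. → (23, 65)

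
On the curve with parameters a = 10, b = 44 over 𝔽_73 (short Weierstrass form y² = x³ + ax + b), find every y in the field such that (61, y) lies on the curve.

x³ + 10x + 44 = 227635 ≡ 21 (mod 73).
21 is a non-residue mod 73; no y exists.

none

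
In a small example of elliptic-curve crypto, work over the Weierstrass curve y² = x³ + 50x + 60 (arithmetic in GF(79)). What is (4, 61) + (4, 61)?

tangent at (4, 61): λ = (3·4² + 50)/(2·61) ≡ 19/43. 43⁻¹ ≡ 68 (mod 79) since 43·68 = 2924 ≡ 1, so λ ≡ 19·68 ≡ 28.
  x = λ² - 4 - 4 = 784 - 8 ≡ 65; y = λ·(4 - 65) - 61 ≡ 48. → (65, 48)

(65, 48)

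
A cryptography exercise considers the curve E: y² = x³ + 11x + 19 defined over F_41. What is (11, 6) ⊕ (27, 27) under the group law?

(11, 6) + (27, 27). λ = (27 - 6)/(27 - 11) ≡ 21/16 mod 41. 16⁻¹ ≡ 18 (mod 41), so λ ≡ 9.
  x = λ² - 11 - 27 = 81 - 38 ≡ 2; y = λ·(11 - 2) - 6 ≡ 34. → (2, 34)

(2, 34)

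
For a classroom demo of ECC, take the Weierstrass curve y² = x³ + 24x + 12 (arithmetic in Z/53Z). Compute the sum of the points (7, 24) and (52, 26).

(7, 24) + (52, 26). λ = (26 - 24)/(52 - 7) ≡ 2/45 mod 53. 45⁻¹ ≡ 33 (mod 53), so λ ≡ 13.
  x = λ² - 7 - 52 = 169 - 59 ≡ 4; y = λ·(7 - 4) - 24 ≡ 15. → (4, 15)

(4, 15)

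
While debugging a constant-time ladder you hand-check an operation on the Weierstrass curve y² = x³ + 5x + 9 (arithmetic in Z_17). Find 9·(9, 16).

(9, 1)

Write P = (9, 16).
Repeated addition: build up to 9P.
2P: tangent at (9, 16): λ = (3·9² + 5)/(2·16) ≡ 10/15. 15⁻¹ ≡ 8 (mod 17) since 15·8 = 120 ≡ 1, so λ ≡ 10·8 ≡ 12.
  x = λ² - 9 - 9 = 144 - 18 ≡ 7; y = λ·(9 - 7) - 16 ≡ 8. → (7, 8)
3P: (7, 8) + (9, 16). λ = (16 - 8)/(9 - 7) ≡ 8/2 mod 17. 2⁻¹ ≡ 9 (mod 17) since 2·9 = 18 ≡ 1, so λ ≡ 4.
  x = λ² - 7 - 9 = 16 - 16 ≡ 0; y = λ·(7 - 0) - 8 ≡ 3. → (0, 3)
4P: (0, 3) + (9, 16). λ = (16 - 3)/(9 - 0) ≡ 13/9 mod 17. 9⁻¹ ≡ 2 (mod 17), so λ ≡ 9.
  x = λ² - 0 - 9 = 81 - 9 ≡ 4; y = λ·(0 - 4) - 3 ≡ 12. → (4, 12)
5P: (4, 12) + (9, 16). λ = (16 - 12)/(9 - 4) ≡ 4/5 mod 17. 5⁻¹ ≡ 7 (mod 17) since 5·7 = 35 ≡ 1, so λ ≡ 11.
  x = λ² - 4 - 9 = 121 - 13 ≡ 6; y = λ·(4 - 6) - 12 ≡ 0. → (6, 0)
6P: (6, 0) + (9, 16). λ = (16 - 0)/(9 - 6) ≡ 16/3 mod 17. 3⁻¹ ≡ 6 (mod 17) since 3·6 = 18 ≡ 1, so λ ≡ 11.
  x = λ² - 6 - 9 = 121 - 15 ≡ 4; y = λ·(6 - 4) - 0 ≡ 5. → (4, 5)
7P: (4, 5) + (9, 16). λ = (16 - 5)/(9 - 4) ≡ 11/5 mod 17. 5⁻¹ ≡ 7 (mod 17), so λ ≡ 9.
  x = λ² - 4 - 9 = 81 - 13 ≡ 0; y = λ·(4 - 0) - 5 ≡ 14. → (0, 14)
8P: (0, 14) + (9, 16). λ = (16 - 14)/(9 - 0) ≡ 2/9 mod 17. 9⁻¹ ≡ 2 (mod 17) since 9·2 = 18 ≡ 1, so λ ≡ 4.
  x = λ² - 0 - 9 = 16 - 9 ≡ 7; y = λ·(0 - 7) - 14 ≡ 9. → (7, 9)
9P: (7, 9) + (9, 16). λ = (16 - 9)/(9 - 7) ≡ 7/2 mod 17. 2⁻¹ ≡ 9 (mod 17) since 2·9 = 18 ≡ 1, so λ ≡ 12.
  x = λ² - 7 - 9 = 144 - 16 ≡ 9; y = λ·(7 - 9) - 9 ≡ 1. → (9, 1)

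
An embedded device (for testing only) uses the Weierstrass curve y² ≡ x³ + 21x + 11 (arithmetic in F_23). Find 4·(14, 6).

(8, 1)

Write Q = (14, 6).
Double-and-add on 4 = (100)₂. Start with Q = (14, 6) for the leading 1-bit.
double: tangent at (14, 6): λ = (3·14² + 21)/(2·6) ≡ 11/12. 12⁻¹ ≡ 2 (mod 23) since 12·2 = 24 ≡ 1, so λ ≡ 11·2 ≡ 22.
  x = λ² - 14 - 14 = 484 - 28 ≡ 19; y = λ·(14 - 19) - 6 ≡ 22. → (19, 22)
double: tangent at (19, 22): λ = (3·19² + 21)/(2·22) ≡ 0/21. 21⁻¹ ≡ 11 (mod 23) since 21·11 = 231 ≡ 1, so λ ≡ 0·11 ≡ 0.
  x = λ² - 19 - 19 = 0 - 38 ≡ 8; y = λ·(19 - 8) - 22 ≡ 1. → (8, 1)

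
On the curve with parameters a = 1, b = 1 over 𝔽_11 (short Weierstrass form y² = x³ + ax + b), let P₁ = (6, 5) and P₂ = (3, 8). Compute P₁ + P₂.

(6, 5) + (3, 8). λ = (8 - 5)/(3 - 6) ≡ 3/8 mod 11. 8⁻¹ ≡ 7 (mod 11) since 8·7 = 56 ≡ 1, so λ ≡ 10.
  x = λ² - 6 - 3 = 100 - 9 ≡ 3; y = λ·(6 - 3) - 5 ≡ 3. → (3, 3)

(3, 3)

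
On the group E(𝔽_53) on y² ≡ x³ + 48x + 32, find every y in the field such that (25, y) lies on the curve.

x³ + 48x + 32 = 16857 ≡ 3 (mod 53).
3 is a non-residue mod 53; no y exists.

none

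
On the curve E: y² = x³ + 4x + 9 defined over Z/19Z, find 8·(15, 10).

Write Q = (15, 10).
Repeated addition: build up to 8Q.
2Q: tangent at (15, 10): λ = (3·15² + 4)/(2·10) ≡ 14/1. 1⁻¹ ≡ 1 (mod 19) since 1·1 = 1 ≡ 1, so λ ≡ 14·1 ≡ 14.
  x = λ² - 15 - 15 = 196 - 30 ≡ 14; y = λ·(15 - 14) - 10 ≡ 4. → (14, 4)
3Q: (14, 4) + (15, 10). λ = (10 - 4)/(15 - 14) ≡ 6/1 mod 19. 1⁻¹ ≡ 1 (mod 19) since 1·1 = 1 ≡ 1, so λ ≡ 6.
  x = λ² - 14 - 15 = 36 - 29 ≡ 7; y = λ·(14 - 7) - 4 ≡ 0. → (7, 0)
4Q: (7, 0) + (15, 10). λ = (10 - 0)/(15 - 7) ≡ 10/8 mod 19. 8⁻¹ ≡ 12 (mod 19), so λ ≡ 6.
  x = λ² - 7 - 15 = 36 - 22 ≡ 14; y = λ·(7 - 14) - 0 ≡ 15. → (14, 15)
5Q: (14, 15) + (15, 10). λ = (10 - 15)/(15 - 14) ≡ 14/1 mod 19. 1⁻¹ ≡ 1 (mod 19), so λ ≡ 14.
  x = λ² - 14 - 15 = 196 - 29 ≡ 15; y = λ·(14 - 15) - 15 ≡ 9. → (15, 9)
6Q: (15, 9) + (15, 10): same x and y₁ ≡ -y₂, so the sum is the point at infinity.
7Q: the point at infinity + (15, 10) = (15, 10) (identity).
8Q: tangent at (15, 10): λ = (3·15² + 4)/(2·10) ≡ 14/1. 1⁻¹ ≡ 1 (mod 19) since 1·1 = 1 ≡ 1, so λ ≡ 14·1 ≡ 14.
  x = λ² - 15 - 15 = 196 - 30 ≡ 14; y = λ·(15 - 14) - 10 ≡ 4. → (14, 4)

(14, 4)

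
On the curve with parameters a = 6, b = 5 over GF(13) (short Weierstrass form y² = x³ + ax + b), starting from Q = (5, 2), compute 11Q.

Double-and-add on 11 = (1011)₂. Start with Q = (5, 2) for the leading 1-bit.
double: tangent at (5, 2): λ = (3·5² + 6)/(2·2) ≡ 3/4. 4⁻¹ ≡ 10 (mod 13) since 4·10 = 40 ≡ 1, so λ ≡ 3·10 ≡ 4.
  x = λ² - 5 - 5 = 16 - 10 ≡ 6; y = λ·(5 - 6) - 2 ≡ 7. → (6, 7)
double: tangent at (6, 7): λ = (3·6² + 6)/(2·7) ≡ 10/1. 1⁻¹ ≡ 1 (mod 13), so λ ≡ 10·1 ≡ 10.
  x = λ² - 6 - 6 = 100 - 12 ≡ 10; y = λ·(6 - 10) - 7 ≡ 5. → (10, 5)
add Q: (10, 5) + (5, 2). λ = (2 - 5)/(5 - 10) ≡ 10/8 mod 13. 8⁻¹ ≡ 5 (mod 13), so λ ≡ 11.
  x = λ² - 10 - 5 = 121 - 15 ≡ 2; y = λ·(10 - 2) - 5 ≡ 5. → (2, 5)
double: tangent at (2, 5): λ = (3·2² + 6)/(2·5) ≡ 5/10. 10⁻¹ ≡ 4 (mod 13) since 10·4 = 40 ≡ 1, so λ ≡ 5·4 ≡ 7.
  x = λ² - 2 - 2 = 49 - 4 ≡ 6; y = λ·(2 - 6) - 5 ≡ 6. → (6, 6)
add Q: (6, 6) + (5, 2). λ = (2 - 6)/(5 - 6) ≡ 9/12 mod 13. 12⁻¹ ≡ 12 (mod 13), so λ ≡ 4.
  x = λ² - 6 - 5 = 16 - 11 ≡ 5; y = λ·(6 - 5) - 6 ≡ 11. → (5, 11)

(5, 11)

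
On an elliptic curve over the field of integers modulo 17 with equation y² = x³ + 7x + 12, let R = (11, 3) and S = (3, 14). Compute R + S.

(11, 3) + (3, 14). λ = (14 - 3)/(3 - 11) ≡ 11/9 mod 17. 9⁻¹ ≡ 2 (mod 17), so λ ≡ 5.
  x = λ² - 11 - 3 = 25 - 14 ≡ 11; y = λ·(11 - 11) - 3 ≡ 14. → (11, 14)

(11, 14)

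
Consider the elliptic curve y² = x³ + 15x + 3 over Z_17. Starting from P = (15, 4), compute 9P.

(9, 0)

Double-and-add on 9 = (1001)₂. Start with P = (15, 4) for the leading 1-bit.
double: tangent at (15, 4): λ = (3·15² + 15)/(2·4) ≡ 10/8. 8⁻¹ ≡ 15 (mod 17) since 8·15 = 120 ≡ 1, so λ ≡ 10·15 ≡ 14.
  x = λ² - 15 - 15 = 196 - 30 ≡ 13; y = λ·(15 - 13) - 4 ≡ 7. → (13, 7)
double: tangent at (13, 7): λ = (3·13² + 15)/(2·7) ≡ 12/14. 14⁻¹ ≡ 11 (mod 17) since 14·11 = 154 ≡ 1, so λ ≡ 12·11 ≡ 13.
  x = λ² - 13 - 13 = 169 - 26 ≡ 7; y = λ·(13 - 7) - 7 ≡ 3. → (7, 3)
double: tangent at (7, 3): λ = (3·7² + 15)/(2·3) ≡ 9/6. 6⁻¹ ≡ 3 (mod 17), so λ ≡ 9·3 ≡ 10.
  x = λ² - 7 - 7 = 100 - 14 ≡ 1; y = λ·(7 - 1) - 3 ≡ 6. → (1, 6)
add P: (1, 6) + (15, 4). λ = (4 - 6)/(15 - 1) ≡ 15/14 mod 17. 14⁻¹ ≡ 11 (mod 17), so λ ≡ 12.
  x = λ² - 1 - 15 = 144 - 16 ≡ 9; y = λ·(1 - 9) - 6 ≡ 0. → (9, 0)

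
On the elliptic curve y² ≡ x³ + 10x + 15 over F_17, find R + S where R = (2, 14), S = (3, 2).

(2, 14) + (3, 2). λ = (2 - 14)/(3 - 2) ≡ 5/1 mod 17. 1⁻¹ ≡ 1 (mod 17), so λ ≡ 5.
  x = λ² - 2 - 3 = 25 - 5 ≡ 3; y = λ·(2 - 3) - 14 ≡ 15. → (3, 15)

(3, 15)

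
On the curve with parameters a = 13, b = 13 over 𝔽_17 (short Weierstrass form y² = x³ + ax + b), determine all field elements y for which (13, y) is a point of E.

x³ + 13x + 13 = 2379 ≡ 16 (mod 17).
Square roots of 16 mod 17: 4 and 13 (since 4² = 16 ≡ 16).

4, 13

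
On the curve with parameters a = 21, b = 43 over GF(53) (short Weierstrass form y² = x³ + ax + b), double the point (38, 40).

tangent at (38, 40): λ = (3·38² + 21)/(2·40) ≡ 7/27. 27⁻¹ ≡ 2 (mod 53), so λ ≡ 7·2 ≡ 14.
  x = λ² - 38 - 38 = 196 - 76 ≡ 14; y = λ·(38 - 14) - 40 ≡ 31. → (14, 31)

(14, 31)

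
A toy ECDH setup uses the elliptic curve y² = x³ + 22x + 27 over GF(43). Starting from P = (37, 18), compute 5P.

(30, 34)

Repeated addition: build up to 5P.
2P: tangent at (37, 18): λ = (3·37² + 22)/(2·18) ≡ 1/36. 36⁻¹ ≡ 6 (mod 43) since 36·6 = 216 ≡ 1, so λ ≡ 1·6 ≡ 6.
  x = λ² - 37 - 37 = 36 - 74 ≡ 5; y = λ·(37 - 5) - 18 ≡ 2. → (5, 2)
3P: (5, 2) + (37, 18). λ = (18 - 2)/(37 - 5) ≡ 16/32 mod 43. 32⁻¹ ≡ 39 (mod 43) since 32·39 = 1248 ≡ 1, so λ ≡ 22.
  x = λ² - 5 - 37 = 484 - 42 ≡ 12; y = λ·(5 - 12) - 2 ≡ 16. → (12, 16)
4P: (12, 16) + (37, 18). λ = (18 - 16)/(37 - 12) ≡ 2/25 mod 43. 25⁻¹ ≡ 31 (mod 43) since 25·31 = 775 ≡ 1, so λ ≡ 19.
  x = λ² - 12 - 37 = 361 - 49 ≡ 11; y = λ·(12 - 11) - 16 ≡ 3. → (11, 3)
5P: (11, 3) + (37, 18). λ = (18 - 3)/(37 - 11) ≡ 15/26 mod 43. 26⁻¹ ≡ 5 (mod 43) since 26·5 = 130 ≡ 1, so λ ≡ 32.
  x = λ² - 11 - 37 = 1024 - 48 ≡ 30; y = λ·(11 - 30) - 3 ≡ 34. → (30, 34)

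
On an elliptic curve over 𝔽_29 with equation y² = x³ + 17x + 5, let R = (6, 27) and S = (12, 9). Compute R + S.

(20, 15)

(6, 27) + (12, 9). λ = (9 - 27)/(12 - 6) ≡ 11/6 mod 29. 6⁻¹ ≡ 5 (mod 29), so λ ≡ 26.
  x = λ² - 6 - 12 = 676 - 18 ≡ 20; y = λ·(6 - 20) - 27 ≡ 15. → (20, 15)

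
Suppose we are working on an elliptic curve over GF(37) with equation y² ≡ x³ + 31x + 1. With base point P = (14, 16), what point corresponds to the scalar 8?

(24, 19)

Repeated addition: build up to 8P.
2P: tangent at (14, 16): λ = (3·14² + 31)/(2·16) ≡ 27/32. 32⁻¹ ≡ 22 (mod 37) since 32·22 = 704 ≡ 1, so λ ≡ 27·22 ≡ 2.
  x = λ² - 14 - 14 = 4 - 28 ≡ 13; y = λ·(14 - 13) - 16 ≡ 23. → (13, 23)
3P: (13, 23) + (14, 16). λ = (16 - 23)/(14 - 13) ≡ 30/1 mod 37. 1⁻¹ ≡ 1 (mod 37), so λ ≡ 30.
  x = λ² - 13 - 14 = 900 - 27 ≡ 22; y = λ·(13 - 22) - 23 ≡ 3. → (22, 3)
4P: (22, 3) + (14, 16). λ = (16 - 3)/(14 - 22) ≡ 13/29 mod 37. 29⁻¹ ≡ 23 (mod 37), so λ ≡ 3.
  x = λ² - 22 - 14 = 9 - 36 ≡ 10; y = λ·(22 - 10) - 3 ≡ 33. → (10, 33)
5P: (10, 33) + (14, 16). λ = (16 - 33)/(14 - 10) ≡ 20/4 mod 37. 4⁻¹ ≡ 28 (mod 37) since 4·28 = 112 ≡ 1, so λ ≡ 5.
  x = λ² - 10 - 14 = 25 - 24 ≡ 1; y = λ·(10 - 1) - 33 ≡ 12. → (1, 12)
6P: (1, 12) + (14, 16). λ = (16 - 12)/(14 - 1) ≡ 4/13 mod 37. 13⁻¹ ≡ 20 (mod 37), so λ ≡ 6.
  x = λ² - 1 - 14 = 36 - 15 ≡ 21; y = λ·(1 - 21) - 12 ≡ 16. → (21, 16)
7P: (21, 16) + (14, 16). λ = (16 - 16)/(14 - 21) ≡ 0/30 mod 37. 30⁻¹ ≡ 21 (mod 37), so λ ≡ 0.
  x = λ² - 21 - 14 = 0 - 35 ≡ 2; y = λ·(21 - 2) - 16 ≡ 21. → (2, 21)
8P: (2, 21) + (14, 16). λ = (16 - 21)/(14 - 2) ≡ 32/12 mod 37. 12⁻¹ ≡ 34 (mod 37) since 12·34 = 408 ≡ 1, so λ ≡ 15.
  x = λ² - 2 - 14 = 225 - 16 ≡ 24; y = λ·(2 - 24) - 21 ≡ 19. → (24, 19)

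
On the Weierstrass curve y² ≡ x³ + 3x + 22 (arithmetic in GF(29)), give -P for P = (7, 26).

(7, 3)

-(7, 26) = (7, -26 mod 29) = (7, 3).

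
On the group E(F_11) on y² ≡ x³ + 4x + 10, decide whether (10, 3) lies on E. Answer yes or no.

no

y² = 3² ≡ 9; x³ + 4x + 10 = 1050 ≡ 5 (mod 11). 9 ≠ 5.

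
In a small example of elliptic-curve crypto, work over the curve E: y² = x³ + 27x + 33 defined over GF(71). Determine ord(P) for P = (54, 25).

2P: tangent at (54, 25): λ = (3·54² + 27)/(2·25) ≡ 42/50. 50⁻¹ ≡ 27 (mod 71), so λ ≡ 42·27 ≡ 69.
  x = λ² - 54 - 54 = 4761 - 108 ≡ 38; y = λ·(54 - 38) - 25 ≡ 14. → (38, 14)
3P: (38, 14) + (54, 25). λ = (25 - 14)/(54 - 38) ≡ 11/16 mod 71. 16⁻¹ ≡ 40 (mod 71), so λ ≡ 14.
  x = λ² - 38 - 54 = 196 - 92 ≡ 33; y = λ·(38 - 33) - 14 ≡ 56. → (33, 56)
4P: (33, 56) + (54, 25). λ = (25 - 56)/(54 - 33) ≡ 40/21 mod 71. 21⁻¹ ≡ 44 (mod 71), so λ ≡ 56.
  x = λ² - 33 - 54 = 3136 - 87 ≡ 67; y = λ·(33 - 67) - 56 ≡ 28. → (67, 28)
5P: (67, 28) + (54, 25). λ = (25 - 28)/(54 - 67) ≡ 68/58 mod 71. 58⁻¹ ≡ 60 (mod 71), so λ ≡ 33.
  x = λ² - 67 - 54 = 1089 - 121 ≡ 45; y = λ·(67 - 45) - 28 ≡ 59. → (45, 59)
6P: (45, 59) + (54, 25). λ = (25 - 59)/(54 - 45) ≡ 37/9 mod 71. 9⁻¹ ≡ 8 (mod 71) since 9·8 = 72 ≡ 1, so λ ≡ 12.
  x = λ² - 45 - 54 = 144 - 99 ≡ 45; y = λ·(45 - 45) - 59 ≡ 12. → (45, 12)
7P: (45, 12) + (54, 25). λ = (25 - 12)/(54 - 45) ≡ 13/9 mod 71. 9⁻¹ ≡ 8 (mod 71), so λ ≡ 33.
  x = λ² - 45 - 54 = 1089 - 99 ≡ 67; y = λ·(45 - 67) - 12 ≡ 43. → (67, 43)
8P: (67, 43) + (54, 25). λ = (25 - 43)/(54 - 67) ≡ 53/58 mod 71. 58⁻¹ ≡ 60 (mod 71) since 58·60 = 3480 ≡ 1, so λ ≡ 56.
  x = λ² - 67 - 54 = 3136 - 121 ≡ 33; y = λ·(67 - 33) - 43 ≡ 15. → (33, 15)
9P: (33, 15) + (54, 25). λ = (25 - 15)/(54 - 33) ≡ 10/21 mod 71. 21⁻¹ ≡ 44 (mod 71), so λ ≡ 14.
  x = λ² - 33 - 54 = 196 - 87 ≡ 38; y = λ·(33 - 38) - 15 ≡ 57. → (38, 57)
10P: (38, 57) + (54, 25). λ = (25 - 57)/(54 - 38) ≡ 39/16 mod 71. 16⁻¹ ≡ 40 (mod 71), so λ ≡ 69.
  x = λ² - 38 - 54 = 4761 - 92 ≡ 54; y = λ·(38 - 54) - 57 ≡ 46. → (54, 46)
11P: (54, 46) + (54, 25): same x and y₁ ≡ -y₂, so the sum is O.
11P = O, so the order is 11.

11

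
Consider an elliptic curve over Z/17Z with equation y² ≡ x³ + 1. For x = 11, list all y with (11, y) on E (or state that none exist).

x³ + 0x + 1 = 1332 ≡ 6 (mod 17).
6 is a non-residue mod 17; no y exists.

none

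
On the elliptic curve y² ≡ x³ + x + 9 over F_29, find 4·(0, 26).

Write P = (0, 26).
Double-and-add on 4 = (100)₂. Start with P = (0, 26) for the leading 1-bit.
double: tangent at (0, 26): λ = (3·0² + 1)/(2·26) ≡ 1/23. 23⁻¹ ≡ 24 (mod 29), so λ ≡ 1·24 ≡ 24.
  x = λ² - 0 - 0 = 576 - 0 ≡ 25; y = λ·(0 - 25) - 26 ≡ 12. → (25, 12)
double: tangent at (25, 12): λ = (3·25² + 1)/(2·12) ≡ 20/24. 24⁻¹ ≡ 23 (mod 29), so λ ≡ 20·23 ≡ 25.
  x = λ² - 25 - 25 = 625 - 50 ≡ 24; y = λ·(25 - 24) - 12 ≡ 13. → (24, 13)

(24, 13)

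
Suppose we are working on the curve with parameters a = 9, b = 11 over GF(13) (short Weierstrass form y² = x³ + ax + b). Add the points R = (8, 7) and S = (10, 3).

(8, 7) + (10, 3). λ = (3 - 7)/(10 - 8) ≡ 9/2 mod 13. 2⁻¹ ≡ 7 (mod 13), so λ ≡ 11.
  x = λ² - 8 - 10 = 121 - 18 ≡ 12; y = λ·(8 - 12) - 7 ≡ 1. → (12, 1)

(12, 1)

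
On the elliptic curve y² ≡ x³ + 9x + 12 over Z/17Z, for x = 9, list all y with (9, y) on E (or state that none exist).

none

x³ + 9x + 12 = 822 ≡ 6 (mod 17).
6 is a non-residue mod 17; no y exists.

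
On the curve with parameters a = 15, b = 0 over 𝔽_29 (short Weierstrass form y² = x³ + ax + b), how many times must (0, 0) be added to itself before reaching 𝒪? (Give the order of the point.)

2

2P: (0, 0) + (0, 0): same x and y₁ ≡ -y₂, so the sum is 𝒪.
2P = 𝒪, so the order is 2.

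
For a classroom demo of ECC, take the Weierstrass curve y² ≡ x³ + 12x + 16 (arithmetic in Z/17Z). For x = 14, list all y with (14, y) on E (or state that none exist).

x³ + 12x + 16 = 2928 ≡ 4 (mod 17).
Square roots of 4 mod 17: 2 and 15 (since 2² = 4 ≡ 4).

2, 15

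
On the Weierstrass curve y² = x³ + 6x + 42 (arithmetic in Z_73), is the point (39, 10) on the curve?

y² = 10² ≡ 27; x³ + 6x + 42 = 59595 ≡ 27 (mod 73). 27 = 27.

yes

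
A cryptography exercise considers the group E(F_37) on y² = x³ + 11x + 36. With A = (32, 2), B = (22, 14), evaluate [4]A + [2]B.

First 4A:
Repeated addition: build up to 4A.
2A: tangent at (32, 2): λ = (3·32² + 11)/(2·2) ≡ 12/4. 4⁻¹ ≡ 28 (mod 37), so λ ≡ 12·28 ≡ 3.
  x = λ² - 32 - 32 = 9 - 64 ≡ 19; y = λ·(32 - 19) - 2 ≡ 0. → (19, 0)
3A: (19, 0) + (32, 2). λ = (2 - 0)/(32 - 19) ≡ 2/13 mod 37. 13⁻¹ ≡ 20 (mod 37) since 13·20 = 260 ≡ 1, so λ ≡ 3.
  x = λ² - 19 - 32 = 9 - 51 ≡ 32; y = λ·(19 - 32) - 0 ≡ 35. → (32, 35)
4A: (32, 35) + (32, 2): same x and y₁ ≡ -y₂, so the sum is 𝒪.
4A = 𝒪.
Next 2B:
Repeated addition: build up to 2B.
2B: tangent at (22, 14): λ = (3·22² + 11)/(2·14) ≡ 20/28. 28⁻¹ ≡ 4 (mod 37) since 28·4 = 112 ≡ 1, so λ ≡ 20·4 ≡ 6.
  x = λ² - 22 - 22 = 36 - 44 ≡ 29; y = λ·(22 - 29) - 14 ≡ 18. → (29, 18)
2B = (29, 18).
Finally 4A + 2B:
𝒪 + (29, 18) = (29, 18) (identity).

(29, 18)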